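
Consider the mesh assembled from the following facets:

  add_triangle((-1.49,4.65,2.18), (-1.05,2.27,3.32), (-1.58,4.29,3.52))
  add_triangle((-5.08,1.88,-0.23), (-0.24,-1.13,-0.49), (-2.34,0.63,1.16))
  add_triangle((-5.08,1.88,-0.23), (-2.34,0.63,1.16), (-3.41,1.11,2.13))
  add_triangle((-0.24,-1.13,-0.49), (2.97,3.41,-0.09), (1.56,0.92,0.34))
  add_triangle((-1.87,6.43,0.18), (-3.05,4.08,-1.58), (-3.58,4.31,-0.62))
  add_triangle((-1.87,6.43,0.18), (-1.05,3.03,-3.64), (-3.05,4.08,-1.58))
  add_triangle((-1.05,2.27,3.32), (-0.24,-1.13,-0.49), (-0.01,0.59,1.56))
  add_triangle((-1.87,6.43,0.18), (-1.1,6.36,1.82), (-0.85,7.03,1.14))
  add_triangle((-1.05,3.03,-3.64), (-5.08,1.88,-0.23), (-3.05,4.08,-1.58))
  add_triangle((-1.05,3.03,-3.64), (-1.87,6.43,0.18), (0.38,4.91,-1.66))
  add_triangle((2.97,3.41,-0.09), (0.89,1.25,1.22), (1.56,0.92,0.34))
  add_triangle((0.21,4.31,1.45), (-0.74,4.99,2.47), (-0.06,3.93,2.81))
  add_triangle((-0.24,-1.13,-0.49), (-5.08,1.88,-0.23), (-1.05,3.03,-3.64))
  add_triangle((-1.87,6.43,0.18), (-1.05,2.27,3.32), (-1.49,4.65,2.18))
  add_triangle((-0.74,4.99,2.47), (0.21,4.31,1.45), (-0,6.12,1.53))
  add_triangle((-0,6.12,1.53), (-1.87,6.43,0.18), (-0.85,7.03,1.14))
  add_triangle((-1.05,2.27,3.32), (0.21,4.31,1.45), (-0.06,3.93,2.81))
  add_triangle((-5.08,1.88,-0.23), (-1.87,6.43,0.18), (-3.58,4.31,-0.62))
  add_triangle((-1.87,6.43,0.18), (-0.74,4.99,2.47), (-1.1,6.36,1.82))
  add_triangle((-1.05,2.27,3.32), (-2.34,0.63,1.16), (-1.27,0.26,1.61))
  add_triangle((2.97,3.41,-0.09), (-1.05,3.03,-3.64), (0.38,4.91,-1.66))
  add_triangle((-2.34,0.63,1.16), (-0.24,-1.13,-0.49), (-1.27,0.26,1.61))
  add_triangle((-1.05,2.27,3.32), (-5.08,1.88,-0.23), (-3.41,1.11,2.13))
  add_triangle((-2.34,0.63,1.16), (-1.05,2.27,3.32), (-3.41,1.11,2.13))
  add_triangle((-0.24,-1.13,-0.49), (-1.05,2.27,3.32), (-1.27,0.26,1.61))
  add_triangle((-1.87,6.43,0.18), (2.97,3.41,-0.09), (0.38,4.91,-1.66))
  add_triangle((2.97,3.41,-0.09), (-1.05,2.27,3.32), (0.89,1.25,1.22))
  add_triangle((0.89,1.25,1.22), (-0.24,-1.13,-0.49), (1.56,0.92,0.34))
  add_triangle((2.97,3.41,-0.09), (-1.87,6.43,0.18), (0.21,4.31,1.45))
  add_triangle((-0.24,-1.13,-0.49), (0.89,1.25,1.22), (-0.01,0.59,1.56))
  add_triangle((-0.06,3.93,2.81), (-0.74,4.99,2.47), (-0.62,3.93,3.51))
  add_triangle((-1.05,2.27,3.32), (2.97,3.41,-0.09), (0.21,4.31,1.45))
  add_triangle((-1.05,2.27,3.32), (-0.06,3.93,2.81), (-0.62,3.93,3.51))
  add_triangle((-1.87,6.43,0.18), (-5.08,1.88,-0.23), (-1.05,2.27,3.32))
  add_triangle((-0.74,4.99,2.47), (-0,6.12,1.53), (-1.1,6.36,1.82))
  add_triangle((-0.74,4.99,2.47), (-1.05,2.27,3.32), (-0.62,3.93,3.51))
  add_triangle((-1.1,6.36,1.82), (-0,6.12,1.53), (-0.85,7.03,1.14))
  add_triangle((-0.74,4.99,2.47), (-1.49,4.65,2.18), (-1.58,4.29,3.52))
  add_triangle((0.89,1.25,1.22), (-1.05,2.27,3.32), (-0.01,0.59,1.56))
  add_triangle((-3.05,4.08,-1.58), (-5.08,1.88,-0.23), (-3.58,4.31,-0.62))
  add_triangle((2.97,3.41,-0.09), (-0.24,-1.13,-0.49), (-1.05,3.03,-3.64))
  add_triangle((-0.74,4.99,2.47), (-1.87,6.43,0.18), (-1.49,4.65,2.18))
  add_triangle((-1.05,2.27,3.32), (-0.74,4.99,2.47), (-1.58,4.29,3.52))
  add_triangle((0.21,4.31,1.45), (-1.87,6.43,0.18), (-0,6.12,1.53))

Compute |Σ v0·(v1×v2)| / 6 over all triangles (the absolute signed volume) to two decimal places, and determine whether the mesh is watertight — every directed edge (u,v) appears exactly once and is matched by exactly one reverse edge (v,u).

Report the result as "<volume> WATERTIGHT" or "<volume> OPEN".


Per-triangle v0·(v1×v2)/6:
  t1: +0.0182
  t2: +1.4021
  t3: +0.2935
  t4: +0.3782
  t5: +2.7451
  t6: +7.1319
  t7: +0.3168
  t8: +1.3441
  t9: +5.7519
  t10: +7.5421
  t11: +0.5814
  t12: +0.9078
  t13: +4.7787
  t14: +0.3759
  t15: +0.5430
  t16: +0.0598
  t17: -0.7786
  t18: +2.8935
  t19: +0.6206
  t20: +0.8493
  t21: +4.6750
  t22: +0.4762
  t23: +4.0722
  t24: -0.1311
  t25: +0.1509
  t26: +7.2720
  t27: +1.7739
  t28: +0.1812
  t29: +5.9348
  t30: +0.1707
  t31: +0.7071
  t32: +4.1172
  t33: +0.1569
  t34: +15.9384
  t35: +1.1980
  t36: +0.8604
  t37: +0.8922
  t38: +1.0252
  t39: +0.4477
  t40: +2.5001
  t41: +2.5956
  t42: +1.9061
  t43: +0.8955
  t44: -0.4047
Σ = +95.1668 → |volume| = 95.17

Directed edges: 132 total, each appears once with its reverse present → watertight.

95.17 WATERTIGHT


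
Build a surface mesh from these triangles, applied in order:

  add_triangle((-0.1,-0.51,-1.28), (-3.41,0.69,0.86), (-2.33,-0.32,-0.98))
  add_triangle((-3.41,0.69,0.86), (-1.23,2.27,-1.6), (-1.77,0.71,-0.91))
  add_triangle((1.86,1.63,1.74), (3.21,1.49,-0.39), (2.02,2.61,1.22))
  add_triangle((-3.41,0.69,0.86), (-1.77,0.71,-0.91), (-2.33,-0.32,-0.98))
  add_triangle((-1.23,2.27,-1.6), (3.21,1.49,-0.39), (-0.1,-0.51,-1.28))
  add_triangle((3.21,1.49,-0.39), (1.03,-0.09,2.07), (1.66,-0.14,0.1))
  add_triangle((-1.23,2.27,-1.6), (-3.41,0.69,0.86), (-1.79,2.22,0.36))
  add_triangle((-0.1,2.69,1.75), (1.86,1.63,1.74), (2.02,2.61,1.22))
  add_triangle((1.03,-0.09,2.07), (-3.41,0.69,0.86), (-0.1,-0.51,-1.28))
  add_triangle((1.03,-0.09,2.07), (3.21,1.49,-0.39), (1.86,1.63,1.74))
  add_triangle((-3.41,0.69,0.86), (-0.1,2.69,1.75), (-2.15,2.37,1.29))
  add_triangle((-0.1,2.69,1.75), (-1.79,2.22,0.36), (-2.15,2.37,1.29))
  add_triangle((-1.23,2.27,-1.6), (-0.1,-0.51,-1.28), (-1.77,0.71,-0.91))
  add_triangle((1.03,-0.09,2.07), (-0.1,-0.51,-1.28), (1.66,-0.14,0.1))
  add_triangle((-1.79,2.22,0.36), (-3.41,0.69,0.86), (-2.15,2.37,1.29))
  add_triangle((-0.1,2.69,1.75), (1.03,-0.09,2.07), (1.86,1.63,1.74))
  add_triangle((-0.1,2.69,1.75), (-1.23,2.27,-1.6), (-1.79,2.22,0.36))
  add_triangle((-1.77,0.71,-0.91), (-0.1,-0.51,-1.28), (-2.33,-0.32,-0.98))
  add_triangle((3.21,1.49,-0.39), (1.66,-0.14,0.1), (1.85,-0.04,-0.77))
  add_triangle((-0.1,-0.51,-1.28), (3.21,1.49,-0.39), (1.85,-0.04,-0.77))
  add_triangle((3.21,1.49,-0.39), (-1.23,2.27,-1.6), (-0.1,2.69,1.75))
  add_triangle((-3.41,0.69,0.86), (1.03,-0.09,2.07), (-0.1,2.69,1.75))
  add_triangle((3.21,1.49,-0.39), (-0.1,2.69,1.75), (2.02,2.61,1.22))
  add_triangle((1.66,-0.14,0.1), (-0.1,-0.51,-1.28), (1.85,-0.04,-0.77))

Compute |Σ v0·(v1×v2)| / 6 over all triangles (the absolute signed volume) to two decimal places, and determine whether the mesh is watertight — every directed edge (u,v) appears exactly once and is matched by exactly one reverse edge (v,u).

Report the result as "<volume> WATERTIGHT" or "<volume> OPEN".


29.24 WATERTIGHT

Per-triangle v0·(v1×v2)/6:
  t1: -0.1147
  t2: +1.1761
  t3: +1.1580
  t4: +0.9236
  t5: +2.3978
  t6: +0.9776
  t7: +1.9119
  t8: +1.0566
  t9: +0.6142
  t10: +1.4979
  t11: +0.7621
  t12: +0.8095
  t13: +0.8009
  t14: +0.2891
  t15: +0.8901
  t16: +1.5200
  t17: +1.7984
  t18: +0.4901
  t19: +0.4107
  t20: +0.4861
  t21: +5.2025
  t22: +3.4189
  t23: +0.5905
  t24: +0.1673
Σ = +29.2352 → |volume| = 29.24

Directed edges: 72 total, each appears once with its reverse present → watertight.


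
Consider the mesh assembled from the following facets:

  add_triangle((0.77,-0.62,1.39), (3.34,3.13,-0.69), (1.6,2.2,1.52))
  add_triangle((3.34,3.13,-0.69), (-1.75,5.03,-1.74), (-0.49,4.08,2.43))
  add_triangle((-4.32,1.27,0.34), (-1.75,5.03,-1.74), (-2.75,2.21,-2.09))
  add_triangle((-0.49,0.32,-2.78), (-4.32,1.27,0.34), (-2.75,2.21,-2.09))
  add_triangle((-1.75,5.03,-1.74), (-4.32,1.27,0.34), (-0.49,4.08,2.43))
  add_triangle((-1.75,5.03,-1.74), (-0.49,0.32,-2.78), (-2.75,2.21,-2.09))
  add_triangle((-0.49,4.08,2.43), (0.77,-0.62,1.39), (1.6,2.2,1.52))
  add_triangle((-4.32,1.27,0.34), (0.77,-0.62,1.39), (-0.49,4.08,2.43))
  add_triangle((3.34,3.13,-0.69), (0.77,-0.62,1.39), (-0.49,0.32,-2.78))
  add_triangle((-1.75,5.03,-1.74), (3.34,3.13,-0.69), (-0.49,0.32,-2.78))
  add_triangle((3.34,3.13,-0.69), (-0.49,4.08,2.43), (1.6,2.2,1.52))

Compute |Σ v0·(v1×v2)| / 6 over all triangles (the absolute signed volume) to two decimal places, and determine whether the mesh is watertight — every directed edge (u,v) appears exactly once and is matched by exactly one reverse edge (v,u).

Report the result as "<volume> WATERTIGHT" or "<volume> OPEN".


Per-triangle v0·(v1×v2)/6:
  t1: +1.9862
  t2: +13.9568
  t3: +5.6038
  t4: +2.5521
  t5: +13.0963
  t6: +4.0125
  t7: +2.1310
  t8: +4.7886
  t9: +1.4798
  t10: +9.7863
  t11: +3.7678
Σ = +63.1611 → |volume| = 63.16

Directed edges: 33 total; 3 unmatched, e.g. (-0.49,0.32,-2.78)→(-4.32,1.27,0.34) → open.

63.16 OPEN


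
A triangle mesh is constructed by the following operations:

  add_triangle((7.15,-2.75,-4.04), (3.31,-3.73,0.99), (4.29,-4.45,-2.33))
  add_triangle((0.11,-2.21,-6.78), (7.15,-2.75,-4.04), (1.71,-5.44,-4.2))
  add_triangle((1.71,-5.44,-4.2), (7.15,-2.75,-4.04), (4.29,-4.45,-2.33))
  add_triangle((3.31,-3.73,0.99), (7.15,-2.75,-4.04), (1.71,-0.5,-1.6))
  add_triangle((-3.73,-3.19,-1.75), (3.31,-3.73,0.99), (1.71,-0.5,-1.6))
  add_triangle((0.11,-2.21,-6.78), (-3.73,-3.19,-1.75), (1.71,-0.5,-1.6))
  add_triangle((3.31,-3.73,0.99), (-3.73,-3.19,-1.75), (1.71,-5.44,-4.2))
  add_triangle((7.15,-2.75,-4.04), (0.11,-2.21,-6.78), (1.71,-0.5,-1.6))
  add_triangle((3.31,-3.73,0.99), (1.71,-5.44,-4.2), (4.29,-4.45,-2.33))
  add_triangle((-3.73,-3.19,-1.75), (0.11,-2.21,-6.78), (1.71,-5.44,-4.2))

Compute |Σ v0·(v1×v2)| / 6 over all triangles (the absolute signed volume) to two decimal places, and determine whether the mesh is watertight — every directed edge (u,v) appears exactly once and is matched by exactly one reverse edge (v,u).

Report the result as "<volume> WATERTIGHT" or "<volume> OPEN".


86.24 WATERTIGHT

Per-triangle v0·(v1×v2)/6:
  t1: +9.2685
  t2: +29.9310
  t3: +11.3258
  t4: -1.3181
  t5: -9.1112
  t6: -4.8935
  t7: +17.9868
  t8: +2.8996
  t9: +8.0013
  t10: +22.1494
Σ = +86.2396 → |volume| = 86.24

Directed edges: 30 total, each appears once with its reverse present → watertight.


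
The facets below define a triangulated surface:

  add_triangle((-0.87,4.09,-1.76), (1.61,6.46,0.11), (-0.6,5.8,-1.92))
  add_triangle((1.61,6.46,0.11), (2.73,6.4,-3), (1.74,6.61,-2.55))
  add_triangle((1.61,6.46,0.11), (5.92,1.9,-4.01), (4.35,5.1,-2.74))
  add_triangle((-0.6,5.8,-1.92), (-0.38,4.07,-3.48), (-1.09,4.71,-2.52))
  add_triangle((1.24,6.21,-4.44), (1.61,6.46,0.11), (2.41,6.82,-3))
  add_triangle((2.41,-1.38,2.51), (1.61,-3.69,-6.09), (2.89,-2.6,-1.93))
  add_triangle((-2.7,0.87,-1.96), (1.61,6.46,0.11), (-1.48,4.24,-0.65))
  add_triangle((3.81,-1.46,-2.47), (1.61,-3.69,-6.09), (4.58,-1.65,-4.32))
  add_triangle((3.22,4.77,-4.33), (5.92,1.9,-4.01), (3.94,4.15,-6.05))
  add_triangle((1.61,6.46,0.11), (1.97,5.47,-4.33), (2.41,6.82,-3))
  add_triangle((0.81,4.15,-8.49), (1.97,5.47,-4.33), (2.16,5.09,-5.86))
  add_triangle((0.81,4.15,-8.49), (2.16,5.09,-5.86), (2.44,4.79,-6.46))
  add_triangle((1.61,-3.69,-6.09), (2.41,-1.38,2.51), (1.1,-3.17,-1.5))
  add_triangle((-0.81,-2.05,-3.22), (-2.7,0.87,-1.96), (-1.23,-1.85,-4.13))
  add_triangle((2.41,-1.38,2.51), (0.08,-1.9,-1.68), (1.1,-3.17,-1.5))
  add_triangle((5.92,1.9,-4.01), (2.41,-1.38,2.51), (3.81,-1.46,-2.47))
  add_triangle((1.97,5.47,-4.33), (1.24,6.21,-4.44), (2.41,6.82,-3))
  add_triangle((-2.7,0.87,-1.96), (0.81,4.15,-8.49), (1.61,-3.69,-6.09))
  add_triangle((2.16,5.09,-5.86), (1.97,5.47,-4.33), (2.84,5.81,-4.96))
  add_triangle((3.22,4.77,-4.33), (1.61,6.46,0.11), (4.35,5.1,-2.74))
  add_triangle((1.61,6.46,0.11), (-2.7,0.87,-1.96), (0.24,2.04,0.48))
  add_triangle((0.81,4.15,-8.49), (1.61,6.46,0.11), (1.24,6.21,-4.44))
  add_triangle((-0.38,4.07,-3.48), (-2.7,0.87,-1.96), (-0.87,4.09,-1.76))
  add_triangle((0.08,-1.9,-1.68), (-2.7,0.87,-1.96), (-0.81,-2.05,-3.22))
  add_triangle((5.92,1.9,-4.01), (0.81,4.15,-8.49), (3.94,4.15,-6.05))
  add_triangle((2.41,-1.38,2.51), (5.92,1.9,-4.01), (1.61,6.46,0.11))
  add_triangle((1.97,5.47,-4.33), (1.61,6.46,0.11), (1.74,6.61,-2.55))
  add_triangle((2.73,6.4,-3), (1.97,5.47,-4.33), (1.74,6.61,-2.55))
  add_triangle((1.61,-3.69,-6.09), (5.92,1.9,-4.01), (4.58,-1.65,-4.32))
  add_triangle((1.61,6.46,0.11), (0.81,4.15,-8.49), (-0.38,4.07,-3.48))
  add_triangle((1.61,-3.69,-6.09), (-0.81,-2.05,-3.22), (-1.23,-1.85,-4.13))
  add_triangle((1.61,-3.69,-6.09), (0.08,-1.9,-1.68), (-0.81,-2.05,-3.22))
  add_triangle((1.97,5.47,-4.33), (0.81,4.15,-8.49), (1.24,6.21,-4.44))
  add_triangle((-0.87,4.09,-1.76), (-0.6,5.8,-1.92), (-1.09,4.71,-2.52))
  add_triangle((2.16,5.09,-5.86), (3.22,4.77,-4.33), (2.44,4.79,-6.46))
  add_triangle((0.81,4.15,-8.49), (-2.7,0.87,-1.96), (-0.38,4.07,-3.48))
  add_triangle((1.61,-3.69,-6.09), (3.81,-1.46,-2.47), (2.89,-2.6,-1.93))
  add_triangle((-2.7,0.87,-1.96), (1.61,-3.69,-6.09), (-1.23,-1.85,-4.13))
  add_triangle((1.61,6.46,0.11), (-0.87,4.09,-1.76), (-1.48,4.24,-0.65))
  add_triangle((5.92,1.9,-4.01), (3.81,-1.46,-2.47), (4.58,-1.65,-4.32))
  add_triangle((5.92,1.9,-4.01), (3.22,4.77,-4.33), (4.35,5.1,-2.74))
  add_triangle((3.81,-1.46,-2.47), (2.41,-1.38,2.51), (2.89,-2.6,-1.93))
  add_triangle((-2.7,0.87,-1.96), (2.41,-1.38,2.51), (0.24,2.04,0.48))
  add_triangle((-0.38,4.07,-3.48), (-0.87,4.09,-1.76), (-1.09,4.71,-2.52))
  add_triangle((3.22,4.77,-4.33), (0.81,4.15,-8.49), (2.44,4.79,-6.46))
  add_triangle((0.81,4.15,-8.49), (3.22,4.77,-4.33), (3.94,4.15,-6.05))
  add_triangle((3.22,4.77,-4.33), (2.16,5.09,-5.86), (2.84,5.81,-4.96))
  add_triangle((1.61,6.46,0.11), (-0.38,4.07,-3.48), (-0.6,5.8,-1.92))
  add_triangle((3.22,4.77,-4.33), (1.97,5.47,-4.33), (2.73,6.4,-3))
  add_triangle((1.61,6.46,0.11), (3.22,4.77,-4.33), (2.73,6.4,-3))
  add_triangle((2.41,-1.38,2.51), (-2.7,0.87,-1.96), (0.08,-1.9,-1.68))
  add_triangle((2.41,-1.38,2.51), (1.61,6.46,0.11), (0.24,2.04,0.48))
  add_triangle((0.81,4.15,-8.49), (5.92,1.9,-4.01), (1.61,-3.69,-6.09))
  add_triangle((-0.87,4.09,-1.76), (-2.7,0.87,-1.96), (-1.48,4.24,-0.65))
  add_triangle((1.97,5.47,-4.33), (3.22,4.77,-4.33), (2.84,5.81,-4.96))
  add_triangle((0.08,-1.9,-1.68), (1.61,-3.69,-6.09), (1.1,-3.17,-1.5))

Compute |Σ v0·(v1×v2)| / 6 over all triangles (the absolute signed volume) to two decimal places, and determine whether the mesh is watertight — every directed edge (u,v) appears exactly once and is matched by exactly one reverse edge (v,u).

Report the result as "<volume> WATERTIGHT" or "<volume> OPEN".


268.01 WATERTIGHT

Per-triangle v0·(v1×v2)/6:
  t1: +0.0770
  t2: +2.9435
  t3: +3.1763
  t4: +1.2808
  t5: +4.5086
  t6: +2.5439
  t7: -3.1256
  t8: +2.9726
  t9: +6.3476
  t10: -1.3469
  t11: +2.6936
  t12: +2.0455
  t13: +4.9828
  t14: +0.7059
  t15: +0.1713
  t16: +10.7299
  t17: +2.1591
  t18: +27.3630
  t19: +1.1402
  t20: +8.4411
  t21: +1.9690
  t22: -1.7383
  t23: +3.4885
  t24: +0.4123
  t25: +9.6314
  t26: +26.8424
  t27: -1.2983
  t28: +2.2461
  t29: +10.3359
  t30: +11.9946
  t31: +1.3333
  t32: +1.4508
  t33: +5.0255
  t34: +0.1785
  t35: +1.3604
  t36: +9.7661
  t37: +4.6725
  t38: +2.7180
  t39: +3.5280
  t40: +3.5642
  t41: +8.6145
  t42: +3.8760
  t43: +0.8077
  t44: -0.2671
  t45: -0.3642
  t46: +7.8890
  t47: +1.3849
  t48: +4.7861
  t49: +3.0442
  t50: +1.4087
  t51: +1.1134
  t52: +2.0524
  t53: +52.1503
  t54: +2.6384
  t55: +0.1165
  t56: +1.4655
Σ = +268.0074 → |volume| = 268.01

Directed edges: 168 total, each appears once with its reverse present → watertight.


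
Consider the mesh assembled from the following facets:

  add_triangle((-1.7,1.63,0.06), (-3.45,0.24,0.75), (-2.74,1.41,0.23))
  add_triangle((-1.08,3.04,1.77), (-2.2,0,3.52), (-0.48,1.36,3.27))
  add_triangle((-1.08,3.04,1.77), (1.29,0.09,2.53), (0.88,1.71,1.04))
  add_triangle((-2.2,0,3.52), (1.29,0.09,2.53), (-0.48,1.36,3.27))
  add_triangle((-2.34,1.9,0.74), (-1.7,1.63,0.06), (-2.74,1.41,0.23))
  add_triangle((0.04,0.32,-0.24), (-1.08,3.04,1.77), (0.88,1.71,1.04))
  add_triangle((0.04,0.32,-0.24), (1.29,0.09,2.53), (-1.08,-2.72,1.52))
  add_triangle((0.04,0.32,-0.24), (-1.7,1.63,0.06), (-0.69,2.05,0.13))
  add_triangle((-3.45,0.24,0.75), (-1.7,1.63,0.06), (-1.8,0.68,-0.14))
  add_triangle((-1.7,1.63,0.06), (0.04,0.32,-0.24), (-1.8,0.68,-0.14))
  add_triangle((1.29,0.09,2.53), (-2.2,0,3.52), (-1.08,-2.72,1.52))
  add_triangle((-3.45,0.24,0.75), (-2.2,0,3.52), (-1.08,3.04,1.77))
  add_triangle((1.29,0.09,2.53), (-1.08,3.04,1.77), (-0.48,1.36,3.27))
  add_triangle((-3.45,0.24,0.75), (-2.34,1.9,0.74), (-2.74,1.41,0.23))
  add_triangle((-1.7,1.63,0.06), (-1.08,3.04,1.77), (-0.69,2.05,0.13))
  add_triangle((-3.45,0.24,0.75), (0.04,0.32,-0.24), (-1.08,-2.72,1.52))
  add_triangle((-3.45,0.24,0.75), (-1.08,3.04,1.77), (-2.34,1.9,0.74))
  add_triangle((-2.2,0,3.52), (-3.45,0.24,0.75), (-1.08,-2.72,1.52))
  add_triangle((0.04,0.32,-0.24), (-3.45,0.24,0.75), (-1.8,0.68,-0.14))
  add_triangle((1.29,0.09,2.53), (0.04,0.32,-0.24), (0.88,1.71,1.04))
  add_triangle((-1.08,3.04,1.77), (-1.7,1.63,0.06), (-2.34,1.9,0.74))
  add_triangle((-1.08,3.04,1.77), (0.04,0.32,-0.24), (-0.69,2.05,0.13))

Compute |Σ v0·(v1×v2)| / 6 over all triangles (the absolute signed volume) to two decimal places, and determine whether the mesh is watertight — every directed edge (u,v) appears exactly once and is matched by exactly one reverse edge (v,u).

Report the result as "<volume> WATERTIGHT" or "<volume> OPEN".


27.15 WATERTIGHT

Per-triangle v0·(v1×v2)/6:
  t1: -0.1008
  t2: +2.7680
  t3: +1.8376
  t4: +2.2083
  t5: +0.2137
  t6: +0.3248
  t7: -0.0671
  t8: +0.1046
  t9: +0.3631
  t10: +0.0914
  t11: +4.5749
  t12: +5.3207
  t13: +1.6559
  t14: +0.5274
  t15: +0.6213
  t16: +0.1332
  t17: +1.1392
  t18: +4.7756
  t19: -0.0248
  t20: +0.0661
  t21: +0.5420
  t22: +0.0745
Σ = +27.1495 → |volume| = 27.15

Directed edges: 66 total, each appears once with its reverse present → watertight.


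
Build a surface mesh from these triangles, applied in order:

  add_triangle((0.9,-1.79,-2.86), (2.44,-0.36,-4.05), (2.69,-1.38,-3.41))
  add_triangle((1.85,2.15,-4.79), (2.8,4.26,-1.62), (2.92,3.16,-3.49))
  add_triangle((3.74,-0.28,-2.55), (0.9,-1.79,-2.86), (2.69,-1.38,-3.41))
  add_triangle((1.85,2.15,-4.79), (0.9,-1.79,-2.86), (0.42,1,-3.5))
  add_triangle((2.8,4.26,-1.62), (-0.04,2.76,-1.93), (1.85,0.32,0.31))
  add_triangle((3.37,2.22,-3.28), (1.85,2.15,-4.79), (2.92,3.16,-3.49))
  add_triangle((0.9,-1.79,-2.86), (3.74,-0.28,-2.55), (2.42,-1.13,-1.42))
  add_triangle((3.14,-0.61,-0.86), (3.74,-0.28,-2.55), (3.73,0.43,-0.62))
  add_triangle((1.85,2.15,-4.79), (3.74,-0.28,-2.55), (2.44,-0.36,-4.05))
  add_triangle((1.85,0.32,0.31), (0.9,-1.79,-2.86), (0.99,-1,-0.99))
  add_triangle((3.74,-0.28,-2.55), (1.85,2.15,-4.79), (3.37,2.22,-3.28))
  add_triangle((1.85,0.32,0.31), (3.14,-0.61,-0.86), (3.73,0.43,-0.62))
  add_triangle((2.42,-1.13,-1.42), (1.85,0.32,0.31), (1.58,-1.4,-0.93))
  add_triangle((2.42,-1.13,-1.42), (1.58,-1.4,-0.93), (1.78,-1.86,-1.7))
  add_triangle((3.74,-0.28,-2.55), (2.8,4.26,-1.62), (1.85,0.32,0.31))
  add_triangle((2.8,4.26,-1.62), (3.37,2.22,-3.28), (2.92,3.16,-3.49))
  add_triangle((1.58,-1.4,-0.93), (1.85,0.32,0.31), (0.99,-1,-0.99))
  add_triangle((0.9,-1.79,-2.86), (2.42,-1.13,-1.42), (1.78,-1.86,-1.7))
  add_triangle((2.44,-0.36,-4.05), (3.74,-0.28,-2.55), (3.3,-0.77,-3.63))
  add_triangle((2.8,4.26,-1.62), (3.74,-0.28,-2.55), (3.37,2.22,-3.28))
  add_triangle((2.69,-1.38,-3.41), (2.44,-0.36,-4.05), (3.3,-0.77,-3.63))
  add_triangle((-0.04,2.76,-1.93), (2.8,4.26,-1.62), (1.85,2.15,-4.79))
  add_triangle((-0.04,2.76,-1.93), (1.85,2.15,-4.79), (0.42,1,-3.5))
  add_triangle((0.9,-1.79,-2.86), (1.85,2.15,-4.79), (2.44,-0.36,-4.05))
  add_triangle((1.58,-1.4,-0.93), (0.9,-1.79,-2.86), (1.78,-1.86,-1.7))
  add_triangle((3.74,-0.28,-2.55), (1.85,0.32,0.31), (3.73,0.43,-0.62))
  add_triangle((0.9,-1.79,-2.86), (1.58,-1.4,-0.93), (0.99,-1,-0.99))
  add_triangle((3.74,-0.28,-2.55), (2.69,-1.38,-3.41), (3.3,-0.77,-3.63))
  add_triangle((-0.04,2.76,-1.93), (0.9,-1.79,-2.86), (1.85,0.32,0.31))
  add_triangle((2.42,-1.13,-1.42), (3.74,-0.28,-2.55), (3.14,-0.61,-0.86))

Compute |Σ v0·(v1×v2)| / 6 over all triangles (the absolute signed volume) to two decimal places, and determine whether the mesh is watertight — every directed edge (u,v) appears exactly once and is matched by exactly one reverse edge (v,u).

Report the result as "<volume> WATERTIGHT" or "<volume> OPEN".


35.25 OPEN

Per-triangle v0·(v1×v2)/6:
  t1: +1.2572
  t2: +1.6679
  t3: +0.0418
  t4: +2.1932
  t5: -0.4567
  t6: +1.7371
  t7: +1.5755
  t8: +1.0157
  t9: +3.7942
  t10: -0.3939
  t11: +4.0367
  t12: +0.3507
  t13: +0.3714
  t14: +0.1739
  t15: +4.2953
  t16: +1.6467
  t17: -0.1649
  t18: +0.6055
  t19: +0.6253
  t20: +3.1822
  t21: +0.6172
  t22: +5.5023
  t23: +1.7667
  t24: +2.5048
  t25: -0.0030
  t26: -0.1451
  t27: -0.0311
  t28: +0.5001
  t29: -3.7224
  t30: +0.7038
Σ = +35.2480 → |volume| = 35.25

Directed edges: 90 total; 6 unmatched, e.g. (0.9,-1.79,-2.86)→(0.42,1,-3.5) → open.


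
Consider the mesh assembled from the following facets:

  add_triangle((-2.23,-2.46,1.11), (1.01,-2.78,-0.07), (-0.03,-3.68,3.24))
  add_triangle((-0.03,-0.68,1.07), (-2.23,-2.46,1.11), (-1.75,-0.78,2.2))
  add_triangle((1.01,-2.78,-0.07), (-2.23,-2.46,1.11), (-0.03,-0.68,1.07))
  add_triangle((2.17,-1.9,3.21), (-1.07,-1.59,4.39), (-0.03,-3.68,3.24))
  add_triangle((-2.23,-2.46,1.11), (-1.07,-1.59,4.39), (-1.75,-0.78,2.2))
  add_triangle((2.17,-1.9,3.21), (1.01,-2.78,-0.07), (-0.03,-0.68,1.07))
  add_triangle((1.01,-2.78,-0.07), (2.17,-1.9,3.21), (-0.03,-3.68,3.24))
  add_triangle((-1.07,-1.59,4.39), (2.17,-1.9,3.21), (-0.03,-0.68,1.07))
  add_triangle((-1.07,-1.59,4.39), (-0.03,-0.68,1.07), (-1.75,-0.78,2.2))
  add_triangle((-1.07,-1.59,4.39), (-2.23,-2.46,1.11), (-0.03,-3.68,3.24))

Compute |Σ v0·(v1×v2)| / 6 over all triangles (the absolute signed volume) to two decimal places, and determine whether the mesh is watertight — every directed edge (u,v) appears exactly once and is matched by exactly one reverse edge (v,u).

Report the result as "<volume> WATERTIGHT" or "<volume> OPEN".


15.90 WATERTIGHT

Per-triangle v0·(v1×v2)/6:
  t1: +4.0812
  t2: -0.7707
  t3: -1.4230
  t4: +5.0046
  t5: +1.8518
  t6: -1.1635
  t7: +4.3483
  t8: -0.5072
  t9: -0.2569
  t10: +4.7374
Σ = +15.9020 → |volume| = 15.90

Directed edges: 30 total, each appears once with its reverse present → watertight.


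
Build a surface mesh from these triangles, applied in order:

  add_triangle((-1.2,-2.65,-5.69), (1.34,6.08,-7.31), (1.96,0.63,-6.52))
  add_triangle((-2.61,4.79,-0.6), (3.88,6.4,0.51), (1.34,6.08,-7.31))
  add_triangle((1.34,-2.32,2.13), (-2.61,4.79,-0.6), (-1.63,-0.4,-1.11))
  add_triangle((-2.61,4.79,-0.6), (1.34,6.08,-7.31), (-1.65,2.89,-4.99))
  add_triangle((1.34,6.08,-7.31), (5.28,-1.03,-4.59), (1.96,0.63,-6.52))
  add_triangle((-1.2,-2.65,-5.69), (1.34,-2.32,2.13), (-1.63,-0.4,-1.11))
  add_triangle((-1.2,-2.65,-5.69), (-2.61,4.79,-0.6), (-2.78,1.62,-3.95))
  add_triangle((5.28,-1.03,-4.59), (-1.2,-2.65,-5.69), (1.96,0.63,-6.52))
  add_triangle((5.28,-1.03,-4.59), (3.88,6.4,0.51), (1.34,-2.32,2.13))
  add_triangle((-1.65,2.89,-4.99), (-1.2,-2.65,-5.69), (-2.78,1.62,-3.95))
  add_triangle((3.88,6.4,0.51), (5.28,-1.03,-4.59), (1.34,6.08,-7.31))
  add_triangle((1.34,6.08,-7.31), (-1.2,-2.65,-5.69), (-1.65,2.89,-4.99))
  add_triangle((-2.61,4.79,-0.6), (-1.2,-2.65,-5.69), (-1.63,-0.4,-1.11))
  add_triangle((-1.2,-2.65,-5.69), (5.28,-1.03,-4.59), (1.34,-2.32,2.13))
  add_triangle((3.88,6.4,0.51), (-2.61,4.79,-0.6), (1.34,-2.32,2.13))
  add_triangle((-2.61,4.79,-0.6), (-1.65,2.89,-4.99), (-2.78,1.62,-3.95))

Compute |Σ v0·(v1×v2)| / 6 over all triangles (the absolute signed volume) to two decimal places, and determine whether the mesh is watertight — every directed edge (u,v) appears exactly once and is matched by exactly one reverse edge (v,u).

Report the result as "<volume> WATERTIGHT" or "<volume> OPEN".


Per-triangle v0·(v1×v2)/6:
  t1: +19.9770
  t2: +43.3870
  t3: +2.6434
  t4: +17.5846
  t5: +21.4017
  t6: +4.2856
  t7: -1.2121
  t8: +18.2217
  t9: +27.7856
  t10: +7.6662
  t11: +60.3709
  t12: +19.6239
  t13: +6.4354
  t14: +20.5600
  t15: +10.7390
  t16: +6.7847
Σ = +286.2546 → |volume| = 286.25

Directed edges: 48 total, each appears once with its reverse present → watertight.

286.25 WATERTIGHT


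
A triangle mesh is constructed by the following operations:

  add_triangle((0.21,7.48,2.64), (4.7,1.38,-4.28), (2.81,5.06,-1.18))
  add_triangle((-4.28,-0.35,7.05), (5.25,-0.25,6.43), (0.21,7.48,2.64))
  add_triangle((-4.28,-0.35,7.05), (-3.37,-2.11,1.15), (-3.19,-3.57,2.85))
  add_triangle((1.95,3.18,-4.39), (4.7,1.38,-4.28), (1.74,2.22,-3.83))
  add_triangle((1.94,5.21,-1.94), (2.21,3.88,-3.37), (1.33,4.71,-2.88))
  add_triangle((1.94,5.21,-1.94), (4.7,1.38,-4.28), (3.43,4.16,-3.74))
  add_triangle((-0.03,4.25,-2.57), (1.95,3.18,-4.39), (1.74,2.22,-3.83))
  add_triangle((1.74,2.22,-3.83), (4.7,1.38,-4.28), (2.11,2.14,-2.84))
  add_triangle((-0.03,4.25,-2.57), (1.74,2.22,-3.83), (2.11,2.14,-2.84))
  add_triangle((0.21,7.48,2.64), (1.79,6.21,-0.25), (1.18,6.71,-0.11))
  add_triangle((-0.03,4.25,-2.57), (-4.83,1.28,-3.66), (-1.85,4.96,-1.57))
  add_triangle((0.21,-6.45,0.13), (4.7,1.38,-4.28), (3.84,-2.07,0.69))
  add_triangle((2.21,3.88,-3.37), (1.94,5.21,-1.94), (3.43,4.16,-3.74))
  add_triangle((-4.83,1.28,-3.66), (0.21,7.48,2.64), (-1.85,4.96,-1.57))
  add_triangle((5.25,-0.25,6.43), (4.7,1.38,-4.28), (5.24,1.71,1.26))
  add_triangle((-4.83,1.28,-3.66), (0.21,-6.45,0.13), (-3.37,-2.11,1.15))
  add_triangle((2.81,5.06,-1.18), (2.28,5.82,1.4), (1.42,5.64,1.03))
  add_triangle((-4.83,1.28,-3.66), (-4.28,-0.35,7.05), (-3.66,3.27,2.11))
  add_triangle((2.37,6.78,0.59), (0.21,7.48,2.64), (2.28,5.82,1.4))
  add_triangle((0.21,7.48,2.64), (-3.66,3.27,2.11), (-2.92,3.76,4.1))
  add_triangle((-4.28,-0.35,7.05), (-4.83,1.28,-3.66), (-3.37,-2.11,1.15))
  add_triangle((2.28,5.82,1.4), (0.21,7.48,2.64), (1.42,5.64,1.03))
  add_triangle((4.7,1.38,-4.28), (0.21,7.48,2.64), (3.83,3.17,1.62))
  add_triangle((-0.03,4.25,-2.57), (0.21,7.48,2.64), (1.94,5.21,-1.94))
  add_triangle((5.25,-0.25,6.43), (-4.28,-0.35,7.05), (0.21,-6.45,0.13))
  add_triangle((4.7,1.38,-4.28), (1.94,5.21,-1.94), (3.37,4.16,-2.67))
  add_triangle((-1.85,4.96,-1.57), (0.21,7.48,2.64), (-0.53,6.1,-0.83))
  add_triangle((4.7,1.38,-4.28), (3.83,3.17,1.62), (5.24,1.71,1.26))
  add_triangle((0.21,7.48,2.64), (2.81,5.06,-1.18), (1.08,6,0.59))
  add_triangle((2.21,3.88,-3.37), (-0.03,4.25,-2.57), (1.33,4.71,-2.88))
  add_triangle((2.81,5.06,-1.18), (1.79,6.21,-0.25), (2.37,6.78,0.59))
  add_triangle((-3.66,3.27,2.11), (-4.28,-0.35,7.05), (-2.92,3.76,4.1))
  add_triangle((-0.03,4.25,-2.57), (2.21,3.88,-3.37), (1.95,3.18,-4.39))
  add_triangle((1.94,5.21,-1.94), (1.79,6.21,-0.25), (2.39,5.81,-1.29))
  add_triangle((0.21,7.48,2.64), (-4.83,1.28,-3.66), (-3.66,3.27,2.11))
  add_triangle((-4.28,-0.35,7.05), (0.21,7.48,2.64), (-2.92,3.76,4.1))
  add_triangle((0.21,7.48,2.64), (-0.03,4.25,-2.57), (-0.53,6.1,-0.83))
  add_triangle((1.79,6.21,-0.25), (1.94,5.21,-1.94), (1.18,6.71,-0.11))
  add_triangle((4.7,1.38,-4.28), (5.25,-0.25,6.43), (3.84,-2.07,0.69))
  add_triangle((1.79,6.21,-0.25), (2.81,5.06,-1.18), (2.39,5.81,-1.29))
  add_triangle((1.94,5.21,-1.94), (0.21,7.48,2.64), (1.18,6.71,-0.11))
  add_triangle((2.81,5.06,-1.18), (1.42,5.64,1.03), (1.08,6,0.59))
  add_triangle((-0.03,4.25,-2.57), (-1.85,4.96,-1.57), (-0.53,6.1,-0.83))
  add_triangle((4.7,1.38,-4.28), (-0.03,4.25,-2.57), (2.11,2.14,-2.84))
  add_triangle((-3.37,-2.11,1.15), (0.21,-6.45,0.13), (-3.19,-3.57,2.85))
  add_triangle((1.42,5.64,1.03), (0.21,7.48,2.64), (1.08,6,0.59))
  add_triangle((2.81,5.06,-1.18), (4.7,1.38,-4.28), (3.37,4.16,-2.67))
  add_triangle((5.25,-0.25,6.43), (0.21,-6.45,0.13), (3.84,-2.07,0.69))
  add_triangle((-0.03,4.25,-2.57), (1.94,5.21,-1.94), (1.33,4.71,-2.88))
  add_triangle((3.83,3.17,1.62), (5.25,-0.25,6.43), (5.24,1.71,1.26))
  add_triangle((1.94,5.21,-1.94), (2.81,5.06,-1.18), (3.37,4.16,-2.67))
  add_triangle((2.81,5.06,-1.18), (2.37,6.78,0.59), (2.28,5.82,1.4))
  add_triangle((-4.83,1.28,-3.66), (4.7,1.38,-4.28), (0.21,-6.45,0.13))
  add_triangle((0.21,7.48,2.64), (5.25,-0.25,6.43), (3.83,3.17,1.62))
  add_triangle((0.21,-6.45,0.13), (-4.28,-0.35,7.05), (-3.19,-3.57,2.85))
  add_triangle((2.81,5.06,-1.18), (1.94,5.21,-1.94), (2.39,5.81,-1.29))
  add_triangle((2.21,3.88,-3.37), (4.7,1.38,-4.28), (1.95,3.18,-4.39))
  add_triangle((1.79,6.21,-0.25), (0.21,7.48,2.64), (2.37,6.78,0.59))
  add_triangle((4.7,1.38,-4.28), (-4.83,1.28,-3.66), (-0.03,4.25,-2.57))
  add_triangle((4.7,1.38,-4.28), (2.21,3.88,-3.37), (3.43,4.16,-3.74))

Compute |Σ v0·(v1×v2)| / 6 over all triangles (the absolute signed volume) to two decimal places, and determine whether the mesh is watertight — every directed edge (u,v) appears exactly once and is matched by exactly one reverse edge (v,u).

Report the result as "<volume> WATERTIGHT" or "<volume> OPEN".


Per-triangle v0·(v1×v2)/6:
  t1: +1.3794
  t2: +81.7132
  t3: +7.2423
  t4: +1.0864
  t5: +1.4568
  t6: +1.8128
  t7: +0.4075
  t8: -1.4447
  t9: -1.8220
  t10: +1.9731
  t11: +8.5912
  t12: +20.5517
  t13: +1.6887
  t14: +9.9465
  t15: +9.9702
  t16: +19.1349
  t17: -2.0981
  t18: +24.8932
  t19: +2.9800
  t20: +9.3643
  t21: +20.4585
  t22: -1.5059
  t23: +25.1449
  t24: +9.8047
  t25: +69.3270
  t26: +1.8804
  t27: +4.4945
  t28: +8.9785
  t29: +1.7106
  t30: +0.9381
  t31: +1.6271
  t32: +9.3708
  t33: +2.4795
  t34: +0.8019
  t35: +25.0303
  t36: +12.2959
  t37: +3.0029
  t38: +1.2779
  t39: +22.2043
  t40: +0.7545
  t41: -0.8703
  t42: -1.5820
  t43: +3.1822
  t44: +0.0291
  t45: +6.3331
  t46: -1.3112
  t47: +2.1014
  t48: +22.4037
  t49: +1.2135
  t50: +9.8642
  t51: +2.0146
  t52: +1.5010
  t53: +40.4253
  t54: +27.1151
  t55: +12.2162
  t56: +0.5636
  t57: +3.8441
  t58: +3.0036
  t59: +21.3937
  t60: +1.7923
Σ = +574.1369 → |volume| = 574.14

Directed edges: 180 total, each appears once with its reverse present → watertight.

574.14 WATERTIGHT


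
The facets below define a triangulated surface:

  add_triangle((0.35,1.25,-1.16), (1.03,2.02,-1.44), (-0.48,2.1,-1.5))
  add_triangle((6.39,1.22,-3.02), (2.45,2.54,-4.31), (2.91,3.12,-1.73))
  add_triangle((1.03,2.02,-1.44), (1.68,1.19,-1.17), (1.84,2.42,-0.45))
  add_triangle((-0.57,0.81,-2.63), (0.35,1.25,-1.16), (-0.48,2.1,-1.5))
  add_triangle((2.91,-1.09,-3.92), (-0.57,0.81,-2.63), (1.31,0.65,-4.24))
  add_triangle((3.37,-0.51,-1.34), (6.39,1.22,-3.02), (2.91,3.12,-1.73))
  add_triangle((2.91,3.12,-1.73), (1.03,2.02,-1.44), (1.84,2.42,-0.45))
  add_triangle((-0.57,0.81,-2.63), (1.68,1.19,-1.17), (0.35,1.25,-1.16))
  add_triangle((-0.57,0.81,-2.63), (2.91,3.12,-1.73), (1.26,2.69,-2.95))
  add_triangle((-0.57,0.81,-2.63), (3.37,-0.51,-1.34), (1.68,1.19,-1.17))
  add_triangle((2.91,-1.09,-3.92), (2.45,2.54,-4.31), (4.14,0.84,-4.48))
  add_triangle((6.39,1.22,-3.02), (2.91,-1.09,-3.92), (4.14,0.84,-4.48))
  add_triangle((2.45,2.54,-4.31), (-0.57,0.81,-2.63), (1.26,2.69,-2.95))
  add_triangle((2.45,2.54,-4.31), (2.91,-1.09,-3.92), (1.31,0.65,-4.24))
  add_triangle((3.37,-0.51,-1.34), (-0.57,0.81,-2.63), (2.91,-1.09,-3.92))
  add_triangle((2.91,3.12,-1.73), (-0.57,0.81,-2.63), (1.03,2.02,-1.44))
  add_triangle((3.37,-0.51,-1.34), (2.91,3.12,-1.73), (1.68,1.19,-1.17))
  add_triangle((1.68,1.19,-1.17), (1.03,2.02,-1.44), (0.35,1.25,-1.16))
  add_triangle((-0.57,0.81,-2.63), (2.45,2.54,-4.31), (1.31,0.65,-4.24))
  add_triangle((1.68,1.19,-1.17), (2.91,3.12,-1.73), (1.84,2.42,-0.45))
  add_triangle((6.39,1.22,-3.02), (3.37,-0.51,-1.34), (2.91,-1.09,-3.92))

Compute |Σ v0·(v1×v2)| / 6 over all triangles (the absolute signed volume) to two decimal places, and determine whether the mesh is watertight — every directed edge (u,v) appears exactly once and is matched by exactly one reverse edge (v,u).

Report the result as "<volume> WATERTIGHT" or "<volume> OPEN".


Per-triangle v0·(v1×v2)/6:
  t1: -0.1401
  t2: +7.8259
  t3: -0.5264
  t4: -0.4924
  t5: +1.1637
  t6: +0.2545
  t7: +0.4655
  t8: -0.5379
  t9: -0.4111
  t10: -2.1132
  t11: +3.0102
  t12: +4.5567
  t13: +1.6330
  t14: +3.5925
  t15: -2.1654
  t16: +0.7480
  t17: -0.5391
  t18: -0.1283
  t19: +2.1576
  t20: +0.1537
  t21: +3.5687
Σ = +22.0760 → |volume| = 22.08

Directed edges: 63 total; 9 unmatched, e.g. (1.03,2.02,-1.44)→(-0.48,2.1,-1.5) → open.

22.08 OPEN


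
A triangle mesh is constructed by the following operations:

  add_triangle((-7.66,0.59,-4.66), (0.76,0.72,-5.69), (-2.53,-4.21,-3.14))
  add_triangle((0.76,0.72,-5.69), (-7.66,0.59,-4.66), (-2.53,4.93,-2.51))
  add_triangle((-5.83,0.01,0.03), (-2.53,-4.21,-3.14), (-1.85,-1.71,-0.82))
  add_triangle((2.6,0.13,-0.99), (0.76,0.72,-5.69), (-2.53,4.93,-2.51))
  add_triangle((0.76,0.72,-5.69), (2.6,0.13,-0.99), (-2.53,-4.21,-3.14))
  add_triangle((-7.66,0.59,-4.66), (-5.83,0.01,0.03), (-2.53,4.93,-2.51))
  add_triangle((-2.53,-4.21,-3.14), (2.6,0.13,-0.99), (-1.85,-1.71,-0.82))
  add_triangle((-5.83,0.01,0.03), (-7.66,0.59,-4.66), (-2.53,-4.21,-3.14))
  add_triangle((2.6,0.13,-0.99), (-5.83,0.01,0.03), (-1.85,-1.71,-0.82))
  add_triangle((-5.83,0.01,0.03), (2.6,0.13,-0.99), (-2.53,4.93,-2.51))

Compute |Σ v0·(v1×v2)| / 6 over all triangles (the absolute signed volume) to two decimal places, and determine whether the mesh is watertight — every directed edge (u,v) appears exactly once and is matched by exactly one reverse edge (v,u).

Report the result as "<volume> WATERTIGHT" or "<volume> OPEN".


Per-triangle v0·(v1×v2)/6:
  t1: +36.1892
  t2: +36.2271
  t3: +1.8518
  t4: +10.8071
  t5: +10.7692
  t6: +21.0777
  t7: +0.1786
  t8: +21.0111
  t9: -1.7341
  t10: -4.3446
Σ = +132.0331 → |volume| = 132.03

Directed edges: 30 total, each appears once with its reverse present → watertight.

132.03 WATERTIGHT


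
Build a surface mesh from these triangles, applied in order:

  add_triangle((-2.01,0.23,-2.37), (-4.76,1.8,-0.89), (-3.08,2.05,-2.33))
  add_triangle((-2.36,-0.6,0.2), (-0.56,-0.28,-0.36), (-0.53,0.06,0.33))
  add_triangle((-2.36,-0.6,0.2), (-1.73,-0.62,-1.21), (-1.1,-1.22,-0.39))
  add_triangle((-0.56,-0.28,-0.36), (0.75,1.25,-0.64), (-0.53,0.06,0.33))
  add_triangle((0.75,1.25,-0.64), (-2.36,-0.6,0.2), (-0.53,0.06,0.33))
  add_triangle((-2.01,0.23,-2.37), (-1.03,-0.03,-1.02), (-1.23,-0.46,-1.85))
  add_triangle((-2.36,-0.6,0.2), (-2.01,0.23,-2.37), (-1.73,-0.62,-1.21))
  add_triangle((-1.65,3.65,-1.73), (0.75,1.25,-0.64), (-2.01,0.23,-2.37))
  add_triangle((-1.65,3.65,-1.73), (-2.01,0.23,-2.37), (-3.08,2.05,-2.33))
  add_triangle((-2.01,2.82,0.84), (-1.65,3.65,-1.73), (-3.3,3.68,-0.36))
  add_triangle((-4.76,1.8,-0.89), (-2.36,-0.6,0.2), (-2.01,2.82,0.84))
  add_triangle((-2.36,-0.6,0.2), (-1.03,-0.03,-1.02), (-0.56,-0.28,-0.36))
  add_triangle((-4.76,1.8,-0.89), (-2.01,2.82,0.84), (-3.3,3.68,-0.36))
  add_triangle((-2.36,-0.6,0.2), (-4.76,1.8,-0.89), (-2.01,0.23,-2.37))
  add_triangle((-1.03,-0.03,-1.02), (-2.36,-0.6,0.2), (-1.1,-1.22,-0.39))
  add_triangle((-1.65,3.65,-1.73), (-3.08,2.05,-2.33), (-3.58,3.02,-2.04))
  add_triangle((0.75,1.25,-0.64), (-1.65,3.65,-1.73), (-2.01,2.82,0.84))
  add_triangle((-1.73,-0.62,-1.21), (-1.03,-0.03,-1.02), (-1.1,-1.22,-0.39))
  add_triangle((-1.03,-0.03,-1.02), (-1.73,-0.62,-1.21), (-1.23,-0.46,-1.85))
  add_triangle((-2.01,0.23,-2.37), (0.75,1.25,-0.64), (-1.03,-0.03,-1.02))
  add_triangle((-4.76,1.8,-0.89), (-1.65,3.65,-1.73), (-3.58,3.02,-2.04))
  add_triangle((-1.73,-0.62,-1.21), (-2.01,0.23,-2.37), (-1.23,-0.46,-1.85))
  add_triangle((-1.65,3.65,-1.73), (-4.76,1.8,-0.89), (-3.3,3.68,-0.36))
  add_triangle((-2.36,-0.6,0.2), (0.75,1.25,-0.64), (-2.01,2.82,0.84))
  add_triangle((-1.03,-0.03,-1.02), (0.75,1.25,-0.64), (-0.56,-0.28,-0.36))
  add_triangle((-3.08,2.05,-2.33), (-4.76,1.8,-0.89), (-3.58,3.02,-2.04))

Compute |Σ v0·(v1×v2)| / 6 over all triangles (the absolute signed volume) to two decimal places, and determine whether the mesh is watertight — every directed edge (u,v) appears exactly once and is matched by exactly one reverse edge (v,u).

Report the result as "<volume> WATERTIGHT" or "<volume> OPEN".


Per-triangle v0·(v1×v2)/6:
  t1: +2.1382
  t2: -0.0158
  t3: +0.4675
  t4: -0.0888
  t5: +0.1629
  t6: -0.0589
  t7: +0.5754
  t8: +1.8639
  t9: +1.3867
  t10: +1.5477
  t11: +2.4875
  t12: +0.0971
  t13: +1.9259
  t14: +2.6308
  t15: -0.4536
  t16: +1.0329
  t17: +1.7200
  t18: +0.0342
  t19: -0.0984
  t20: -0.0115
  t21: +1.4114
  t22: +0.2765
  t23: +3.3597
  t24: -1.0343
  t25: +0.0216
  t26: +1.3561
Σ = +22.7348 → |volume| = 22.73

Directed edges: 78 total, each appears once with its reverse present → watertight.

22.73 WATERTIGHT


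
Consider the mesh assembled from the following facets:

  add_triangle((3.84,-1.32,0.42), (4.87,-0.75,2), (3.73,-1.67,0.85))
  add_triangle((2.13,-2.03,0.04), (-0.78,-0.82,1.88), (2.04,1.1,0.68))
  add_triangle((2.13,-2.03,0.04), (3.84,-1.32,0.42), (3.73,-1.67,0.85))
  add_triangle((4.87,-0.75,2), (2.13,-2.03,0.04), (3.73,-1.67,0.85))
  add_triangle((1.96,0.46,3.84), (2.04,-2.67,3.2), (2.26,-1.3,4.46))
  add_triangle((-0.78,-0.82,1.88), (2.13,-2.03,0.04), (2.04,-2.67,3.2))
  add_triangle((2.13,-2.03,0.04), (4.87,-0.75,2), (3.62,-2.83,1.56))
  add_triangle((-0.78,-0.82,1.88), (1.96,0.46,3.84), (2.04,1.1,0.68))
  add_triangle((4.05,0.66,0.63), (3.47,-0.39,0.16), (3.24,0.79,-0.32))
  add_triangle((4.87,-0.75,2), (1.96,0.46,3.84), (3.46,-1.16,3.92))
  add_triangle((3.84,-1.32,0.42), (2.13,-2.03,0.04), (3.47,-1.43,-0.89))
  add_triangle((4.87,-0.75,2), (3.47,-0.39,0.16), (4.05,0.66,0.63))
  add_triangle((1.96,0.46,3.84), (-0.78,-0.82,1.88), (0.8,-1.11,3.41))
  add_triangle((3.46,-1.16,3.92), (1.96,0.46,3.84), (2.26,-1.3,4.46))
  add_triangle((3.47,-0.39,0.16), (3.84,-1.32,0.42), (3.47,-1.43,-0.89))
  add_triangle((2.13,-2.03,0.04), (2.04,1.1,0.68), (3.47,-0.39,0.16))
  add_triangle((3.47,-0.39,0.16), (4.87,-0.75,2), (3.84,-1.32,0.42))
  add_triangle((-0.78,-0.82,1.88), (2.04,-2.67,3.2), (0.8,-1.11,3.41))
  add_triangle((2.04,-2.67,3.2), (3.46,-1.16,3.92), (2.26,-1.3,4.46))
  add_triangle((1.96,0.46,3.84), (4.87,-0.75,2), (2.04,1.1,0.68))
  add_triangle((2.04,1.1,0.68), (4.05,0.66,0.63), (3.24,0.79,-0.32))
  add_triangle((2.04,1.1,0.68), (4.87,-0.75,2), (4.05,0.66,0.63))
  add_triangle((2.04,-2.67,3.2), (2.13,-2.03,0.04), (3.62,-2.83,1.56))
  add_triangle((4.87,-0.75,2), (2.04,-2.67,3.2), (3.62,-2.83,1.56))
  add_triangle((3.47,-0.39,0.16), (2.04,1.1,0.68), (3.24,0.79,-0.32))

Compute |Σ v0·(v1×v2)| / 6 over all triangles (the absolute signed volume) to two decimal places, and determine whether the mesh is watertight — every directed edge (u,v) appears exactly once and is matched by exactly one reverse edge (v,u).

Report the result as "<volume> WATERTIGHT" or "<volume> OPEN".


Per-triangle v0·(v1×v2)/6:
  t1: +0.6256
  t2: -2.4037
  t3: +0.4150
  t4: +0.1996
  t5: -0.5096
  t6: +1.2666
  t7: +1.6410
  t8: +0.0015
  t9: +0.5986
  t10: +3.0903
  t11: +1.0252
  t12: +1.1970
  t13: +1.0614
  t14: +1.7301
  t15: +0.6856
  t16: -0.5620
  t17: +0.8838
  t18: +1.2825
  t19: +1.8976
  t20: +3.5813
  t21: +0.4911
  t22: +1.0216
  t23: +1.0804
  t24: +4.2169
  t25: -0.7520
Σ = +23.7655 → |volume| = 23.77

Directed edges: 75 total; 9 unmatched, e.g. (1.96,0.46,3.84)→(2.04,-2.67,3.2) → open.

23.77 OPEN


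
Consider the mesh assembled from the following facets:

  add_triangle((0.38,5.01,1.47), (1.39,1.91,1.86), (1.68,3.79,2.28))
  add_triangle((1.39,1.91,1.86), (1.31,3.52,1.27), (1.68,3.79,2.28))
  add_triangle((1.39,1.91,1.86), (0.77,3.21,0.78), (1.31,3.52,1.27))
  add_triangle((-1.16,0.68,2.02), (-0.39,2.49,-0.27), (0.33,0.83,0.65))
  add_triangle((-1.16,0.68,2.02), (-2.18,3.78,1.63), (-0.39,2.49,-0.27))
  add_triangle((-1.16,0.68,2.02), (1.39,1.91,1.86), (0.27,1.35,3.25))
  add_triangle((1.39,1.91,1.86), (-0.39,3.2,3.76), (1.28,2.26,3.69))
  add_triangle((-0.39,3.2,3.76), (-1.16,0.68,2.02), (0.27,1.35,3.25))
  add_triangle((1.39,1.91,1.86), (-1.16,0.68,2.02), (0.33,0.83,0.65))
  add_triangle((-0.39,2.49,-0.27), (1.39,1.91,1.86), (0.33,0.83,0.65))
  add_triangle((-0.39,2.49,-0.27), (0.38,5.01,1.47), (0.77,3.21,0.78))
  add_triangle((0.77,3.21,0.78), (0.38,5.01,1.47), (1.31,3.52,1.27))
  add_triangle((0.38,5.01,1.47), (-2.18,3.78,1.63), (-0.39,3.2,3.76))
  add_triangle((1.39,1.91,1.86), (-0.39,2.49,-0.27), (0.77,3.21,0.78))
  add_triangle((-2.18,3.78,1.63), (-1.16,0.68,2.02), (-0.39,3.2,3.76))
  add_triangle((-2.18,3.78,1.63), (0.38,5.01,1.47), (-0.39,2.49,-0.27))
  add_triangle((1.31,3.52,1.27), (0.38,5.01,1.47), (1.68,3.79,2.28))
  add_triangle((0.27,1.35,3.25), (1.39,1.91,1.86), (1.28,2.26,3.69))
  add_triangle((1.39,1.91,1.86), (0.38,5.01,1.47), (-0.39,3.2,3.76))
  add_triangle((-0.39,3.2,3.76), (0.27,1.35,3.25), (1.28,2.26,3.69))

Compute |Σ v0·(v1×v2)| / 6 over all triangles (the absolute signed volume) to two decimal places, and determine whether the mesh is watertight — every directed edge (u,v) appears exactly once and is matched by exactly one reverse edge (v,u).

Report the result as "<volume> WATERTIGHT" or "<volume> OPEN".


16.97 WATERTIGHT

Per-triangle v0·(v1×v2)/6:
  t1: +0.2968
  t2: +0.1785
  t3: -0.1410
  t4: -0.7232
  t5: -0.4879
  t6: -0.7116
  t7: +1.2141
  t8: +1.2387
  t9: -0.2018
  t10: -0.1241
  t11: +0.5181
  t12: +0.2452
  t13: +5.5354
  t14: -0.3011
  t15: +2.7347
  t16: +2.3127
  t17: +0.7414
  t18: -0.1130
  t19: +3.6196
  t20: +1.1404
Σ = +16.9720 → |volume| = 16.97

Directed edges: 60 total, each appears once with its reverse present → watertight.
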